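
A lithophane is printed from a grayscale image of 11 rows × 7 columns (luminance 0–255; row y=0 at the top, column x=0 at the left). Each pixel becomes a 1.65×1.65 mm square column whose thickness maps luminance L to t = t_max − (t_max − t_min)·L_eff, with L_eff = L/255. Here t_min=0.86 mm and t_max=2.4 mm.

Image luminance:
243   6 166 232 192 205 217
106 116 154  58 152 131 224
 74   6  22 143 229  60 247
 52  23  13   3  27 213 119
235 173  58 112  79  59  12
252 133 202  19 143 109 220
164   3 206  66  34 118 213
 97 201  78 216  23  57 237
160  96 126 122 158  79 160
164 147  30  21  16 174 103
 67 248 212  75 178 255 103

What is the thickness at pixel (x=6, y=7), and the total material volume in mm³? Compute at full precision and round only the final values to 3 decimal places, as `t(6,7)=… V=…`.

t(6,7)=0.969 V=344.521

span = t_max - t_min = 2.4 - 0.86 = 1.540
L(6,7) = 237, L_eff = 237/255 = 0.929412
t(6,7) = 2.4 - 1.540·0.929412 = 0.969
Σt over all 11·7 pixels = 806729/6375 ≈ 126.5457255
V = pitch²·Σt = 1.65²·806729/6375 = 344.521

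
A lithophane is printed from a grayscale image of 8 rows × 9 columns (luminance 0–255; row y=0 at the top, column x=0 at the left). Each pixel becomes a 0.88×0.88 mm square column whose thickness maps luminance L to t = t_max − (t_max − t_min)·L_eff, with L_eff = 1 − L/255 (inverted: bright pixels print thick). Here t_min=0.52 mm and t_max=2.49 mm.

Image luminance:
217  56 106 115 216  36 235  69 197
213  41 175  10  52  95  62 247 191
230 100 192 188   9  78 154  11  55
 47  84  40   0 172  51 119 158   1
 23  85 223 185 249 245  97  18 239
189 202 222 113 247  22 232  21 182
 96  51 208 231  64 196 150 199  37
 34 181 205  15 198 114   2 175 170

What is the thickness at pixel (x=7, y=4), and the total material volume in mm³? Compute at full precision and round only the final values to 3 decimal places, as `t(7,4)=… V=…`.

span = t_max - t_min = 2.49 - 0.52 = 1.970
L(7,4) = 18, L_eff = 1 - 18/255 = 0.929412 (inverted)
t(7,4) = 2.49 - 1.970·0.929412 = 0.659
Σt over all 8·9 pixels = 1377847/12750 ≈ 108.0664314
V = pitch²·Σt = 0.88²·1377847/12750 = 83.687

t(7,4)=0.659 V=83.687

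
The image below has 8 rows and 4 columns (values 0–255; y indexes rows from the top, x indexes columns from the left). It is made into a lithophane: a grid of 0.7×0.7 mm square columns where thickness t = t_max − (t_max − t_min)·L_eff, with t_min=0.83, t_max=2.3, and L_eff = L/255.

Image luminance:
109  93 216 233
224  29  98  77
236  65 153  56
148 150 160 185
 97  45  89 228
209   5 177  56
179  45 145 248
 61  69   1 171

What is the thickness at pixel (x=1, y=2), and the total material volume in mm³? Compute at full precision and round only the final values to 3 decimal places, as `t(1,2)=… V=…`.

t(1,2)=1.925 V=24.604

span = t_max - t_min = 2.3 - 0.83 = 1.470
L(1,2) = 65, L_eff = 65/255 = 0.254902
t(1,2) = 2.3 - 1.470·0.254902 = 1.925
Σt over all 8·4 pixels = 426807/8500 ≈ 50.2125882
V = pitch²·Σt = 0.7²·426807/8500 = 24.604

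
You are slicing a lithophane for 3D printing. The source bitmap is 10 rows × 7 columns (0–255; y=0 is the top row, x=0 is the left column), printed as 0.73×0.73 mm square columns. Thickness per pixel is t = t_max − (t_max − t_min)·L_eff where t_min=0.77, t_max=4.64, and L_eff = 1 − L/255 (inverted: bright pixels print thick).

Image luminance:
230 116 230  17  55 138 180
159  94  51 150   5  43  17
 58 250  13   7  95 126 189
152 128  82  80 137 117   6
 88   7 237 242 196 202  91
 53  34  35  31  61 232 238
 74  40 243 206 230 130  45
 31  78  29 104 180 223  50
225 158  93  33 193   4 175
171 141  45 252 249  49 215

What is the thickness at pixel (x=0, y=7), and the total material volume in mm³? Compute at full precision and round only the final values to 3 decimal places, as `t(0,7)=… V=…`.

t(0,7)=1.240 V=96.157

span = t_max - t_min = 4.64 - 0.77 = 3.870
L(0,7) = 31, L_eff = 1 - 31/255 = 0.878431 (inverted)
t(0,7) = 4.64 - 3.870·0.878431 = 1.240
Σt over all 10·7 pixels = 383438/2125 ≈ 180.4414118
V = pitch²·Σt = 0.73²·383438/2125 = 96.157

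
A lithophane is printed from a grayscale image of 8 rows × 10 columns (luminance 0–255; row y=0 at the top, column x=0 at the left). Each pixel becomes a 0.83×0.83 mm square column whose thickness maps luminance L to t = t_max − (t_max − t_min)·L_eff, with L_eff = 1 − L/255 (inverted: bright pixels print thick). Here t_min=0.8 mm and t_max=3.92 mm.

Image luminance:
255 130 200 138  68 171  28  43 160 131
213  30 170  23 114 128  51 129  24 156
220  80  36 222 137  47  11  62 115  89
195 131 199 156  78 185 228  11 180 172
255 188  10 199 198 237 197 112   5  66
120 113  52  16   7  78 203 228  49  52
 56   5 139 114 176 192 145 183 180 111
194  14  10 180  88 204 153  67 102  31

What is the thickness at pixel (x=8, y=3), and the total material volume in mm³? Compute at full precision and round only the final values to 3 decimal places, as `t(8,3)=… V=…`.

span = t_max - t_min = 3.92 - 0.8 = 3.120
L(8,3) = 180, L_eff = 1 - 180/255 = 0.294118 (inverted)
t(8,3) = 3.92 - 3.120·0.294118 = 3.002
Σt over all 8·10 pixels = 77354/425 ≈ 182.0094118
V = pitch²·Σt = 0.83²·77354/425 = 125.386

t(8,3)=3.002 V=125.386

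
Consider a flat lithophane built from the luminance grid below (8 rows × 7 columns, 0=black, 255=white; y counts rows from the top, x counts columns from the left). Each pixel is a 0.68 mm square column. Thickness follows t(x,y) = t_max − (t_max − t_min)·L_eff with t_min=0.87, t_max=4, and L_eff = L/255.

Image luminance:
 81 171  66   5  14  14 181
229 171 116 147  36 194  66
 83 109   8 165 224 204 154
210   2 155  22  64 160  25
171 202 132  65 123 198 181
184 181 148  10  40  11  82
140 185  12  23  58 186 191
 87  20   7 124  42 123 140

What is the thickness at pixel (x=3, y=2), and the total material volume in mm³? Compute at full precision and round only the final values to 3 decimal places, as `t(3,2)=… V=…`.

t(3,2)=1.975 V=68.717

span = t_max - t_min = 4 - 0.87 = 3.130
L(3,2) = 165, L_eff = 165/255 = 0.647059
t(3,2) = 4 - 3.130·0.647059 = 1.975
Σt over all 8·7 pixels = 1894777/12750 ≈ 148.6099608
V = pitch²·Σt = 0.68²·1894777/12750 = 68.717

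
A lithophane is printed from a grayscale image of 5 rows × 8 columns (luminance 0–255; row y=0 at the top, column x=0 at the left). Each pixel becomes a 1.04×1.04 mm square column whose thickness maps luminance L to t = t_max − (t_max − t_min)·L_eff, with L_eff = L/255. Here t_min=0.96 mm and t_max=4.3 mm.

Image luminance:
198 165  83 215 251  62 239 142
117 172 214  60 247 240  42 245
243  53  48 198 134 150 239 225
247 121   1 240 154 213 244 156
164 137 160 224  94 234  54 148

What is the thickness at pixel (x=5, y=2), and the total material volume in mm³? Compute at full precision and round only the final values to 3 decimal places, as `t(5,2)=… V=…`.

t(5,2)=2.335 V=92.917

span = t_max - t_min = 4.3 - 0.96 = 3.340
L(5,2) = 150, L_eff = 150/255 = 0.588235
t(5,2) = 4.3 - 3.340·0.588235 = 2.335
Σt over all 5·8 pixels = 365103/4250 ≈ 85.9065882
V = pitch²·Σt = 1.04²·365103/4250 = 92.917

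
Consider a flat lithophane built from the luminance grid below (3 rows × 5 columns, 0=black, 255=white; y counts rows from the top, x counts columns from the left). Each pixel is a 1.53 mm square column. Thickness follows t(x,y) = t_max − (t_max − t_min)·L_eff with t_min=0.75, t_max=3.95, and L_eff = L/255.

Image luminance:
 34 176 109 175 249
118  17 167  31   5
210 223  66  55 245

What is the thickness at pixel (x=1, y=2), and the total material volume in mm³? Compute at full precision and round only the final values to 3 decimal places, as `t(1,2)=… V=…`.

span = t_max - t_min = 3.95 - 0.75 = 3.200
L(1,2) = 223, L_eff = 223/255 = 0.874510
t(1,2) = 3.95 - 3.200·0.874510 = 1.152
Σt over all 3·5 pixels = 36371/1020 ≈ 35.6578431
V = pitch²·Σt = 1.53²·36371/1020 = 83.471

t(1,2)=1.152 V=83.471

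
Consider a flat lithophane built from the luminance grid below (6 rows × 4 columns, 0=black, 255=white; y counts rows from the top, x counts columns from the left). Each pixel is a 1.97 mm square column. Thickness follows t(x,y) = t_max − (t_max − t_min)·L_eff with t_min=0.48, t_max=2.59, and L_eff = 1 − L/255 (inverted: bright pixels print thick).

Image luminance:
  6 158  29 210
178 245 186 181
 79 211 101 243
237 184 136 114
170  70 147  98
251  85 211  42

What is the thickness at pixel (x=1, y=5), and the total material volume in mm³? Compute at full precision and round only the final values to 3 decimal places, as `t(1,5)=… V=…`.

t(1,5)=1.183 V=159.414

span = t_max - t_min = 2.59 - 0.48 = 2.110
L(1,5) = 85, L_eff = 1 - 85/255 = 0.666667 (inverted)
t(1,5) = 2.59 - 2.110·0.666667 = 1.183
Σt over all 6·4 pixels = 261863/6375 ≈ 41.0765490
V = pitch²·Σt = 1.97²·261863/6375 = 159.414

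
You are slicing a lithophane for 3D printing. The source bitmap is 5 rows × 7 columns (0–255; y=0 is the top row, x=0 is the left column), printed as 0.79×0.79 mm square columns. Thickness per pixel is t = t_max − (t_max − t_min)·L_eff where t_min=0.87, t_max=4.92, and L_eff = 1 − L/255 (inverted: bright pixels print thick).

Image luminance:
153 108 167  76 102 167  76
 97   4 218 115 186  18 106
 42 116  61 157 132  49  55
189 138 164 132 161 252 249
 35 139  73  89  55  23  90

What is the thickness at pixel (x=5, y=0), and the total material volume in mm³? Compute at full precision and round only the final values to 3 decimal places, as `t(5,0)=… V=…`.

t(5,0)=3.522 V=58.593

span = t_max - t_min = 4.92 - 0.87 = 4.050
L(5,0) = 167, L_eff = 1 - 167/255 = 0.345098 (inverted)
t(5,0) = 4.92 - 4.050·0.345098 = 3.522
Σt over all 5·7 pixels = 159603/1700 ≈ 93.8841176
V = pitch²·Σt = 0.79²·159603/1700 = 58.593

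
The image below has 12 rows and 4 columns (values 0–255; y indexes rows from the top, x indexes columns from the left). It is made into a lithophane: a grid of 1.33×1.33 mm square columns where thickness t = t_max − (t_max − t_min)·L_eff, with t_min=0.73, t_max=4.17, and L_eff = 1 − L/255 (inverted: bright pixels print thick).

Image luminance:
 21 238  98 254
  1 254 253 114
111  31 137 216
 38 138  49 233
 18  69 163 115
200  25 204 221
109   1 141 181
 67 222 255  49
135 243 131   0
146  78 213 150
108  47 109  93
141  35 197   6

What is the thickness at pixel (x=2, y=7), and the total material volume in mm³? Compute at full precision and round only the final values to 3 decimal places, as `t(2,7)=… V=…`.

t(2,7)=4.170 V=206.543

span = t_max - t_min = 4.17 - 0.73 = 3.440
L(2,7) = 255, L_eff = 1 - 255/255 = 0.000000 (inverted)
t(2,7) = 4.17 - 3.440·0.000000 = 4.170
Σt over all 12·4 pixels = 744368/6375 ≈ 116.7636078
V = pitch²·Σt = 1.33²·744368/6375 = 206.543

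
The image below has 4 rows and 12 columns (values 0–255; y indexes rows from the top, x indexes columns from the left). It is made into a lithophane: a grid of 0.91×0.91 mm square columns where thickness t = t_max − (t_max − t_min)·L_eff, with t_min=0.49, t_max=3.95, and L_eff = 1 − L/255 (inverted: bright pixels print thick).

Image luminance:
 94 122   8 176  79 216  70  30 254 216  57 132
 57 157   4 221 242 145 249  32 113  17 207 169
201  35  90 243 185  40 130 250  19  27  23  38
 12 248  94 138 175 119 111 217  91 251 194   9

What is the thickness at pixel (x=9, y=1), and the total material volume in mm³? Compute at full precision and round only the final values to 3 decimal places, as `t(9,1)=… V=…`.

t(9,1)=0.721 V=86.973

span = t_max - t_min = 3.95 - 0.49 = 3.460
L(9,1) = 17, L_eff = 1 - 17/255 = 0.933333 (inverted)
t(9,1) = 3.95 - 3.460·0.933333 = 0.721
Σt over all 4·12 pixels = 1339091/12750 ≈ 105.0267451
V = pitch²·Σt = 0.91²·1339091/12750 = 86.973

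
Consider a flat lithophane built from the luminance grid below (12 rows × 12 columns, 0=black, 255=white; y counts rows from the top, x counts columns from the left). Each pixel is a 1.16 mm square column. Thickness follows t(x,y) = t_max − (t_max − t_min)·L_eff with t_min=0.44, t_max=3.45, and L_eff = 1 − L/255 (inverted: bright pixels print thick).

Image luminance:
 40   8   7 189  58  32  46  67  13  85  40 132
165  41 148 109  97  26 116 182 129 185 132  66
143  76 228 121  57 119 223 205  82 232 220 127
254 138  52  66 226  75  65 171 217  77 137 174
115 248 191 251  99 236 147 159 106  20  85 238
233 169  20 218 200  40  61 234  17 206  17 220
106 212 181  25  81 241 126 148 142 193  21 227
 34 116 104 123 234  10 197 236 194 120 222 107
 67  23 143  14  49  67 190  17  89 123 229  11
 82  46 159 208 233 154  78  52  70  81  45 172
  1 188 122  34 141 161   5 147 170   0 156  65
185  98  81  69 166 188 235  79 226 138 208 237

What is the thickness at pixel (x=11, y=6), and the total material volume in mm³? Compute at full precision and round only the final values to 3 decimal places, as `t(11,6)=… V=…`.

span = t_max - t_min = 3.45 - 0.44 = 3.010
L(11,6) = 227, L_eff = 1 - 227/255 = 0.109804 (inverted)
t(11,6) = 3.45 - 3.010·0.109804 = 3.119
Σt over all 12·12 pixels = 234757/850 ≈ 276.1847059
V = pitch²·Σt = 1.16²·234757/850 = 371.634

t(11,6)=3.119 V=371.634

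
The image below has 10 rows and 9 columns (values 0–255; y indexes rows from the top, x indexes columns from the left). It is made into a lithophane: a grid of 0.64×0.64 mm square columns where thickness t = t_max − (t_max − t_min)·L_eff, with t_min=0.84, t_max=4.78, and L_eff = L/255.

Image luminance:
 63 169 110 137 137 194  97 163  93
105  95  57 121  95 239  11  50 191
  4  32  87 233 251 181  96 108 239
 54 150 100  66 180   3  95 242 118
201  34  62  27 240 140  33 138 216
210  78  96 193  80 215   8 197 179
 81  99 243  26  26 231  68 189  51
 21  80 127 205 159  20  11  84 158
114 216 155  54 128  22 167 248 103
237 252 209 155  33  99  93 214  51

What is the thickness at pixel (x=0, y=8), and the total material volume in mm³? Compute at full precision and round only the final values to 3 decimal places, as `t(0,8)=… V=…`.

span = t_max - t_min = 4.78 - 0.84 = 3.940
L(0,8) = 114, L_eff = 114/255 = 0.447059
t(0,8) = 4.78 - 3.940·0.447059 = 3.019
Σt over all 10·9 pixels = 548346/2125 ≈ 258.0451765
V = pitch²·Σt = 0.64²·548346/2125 = 105.695

t(0,8)=3.019 V=105.695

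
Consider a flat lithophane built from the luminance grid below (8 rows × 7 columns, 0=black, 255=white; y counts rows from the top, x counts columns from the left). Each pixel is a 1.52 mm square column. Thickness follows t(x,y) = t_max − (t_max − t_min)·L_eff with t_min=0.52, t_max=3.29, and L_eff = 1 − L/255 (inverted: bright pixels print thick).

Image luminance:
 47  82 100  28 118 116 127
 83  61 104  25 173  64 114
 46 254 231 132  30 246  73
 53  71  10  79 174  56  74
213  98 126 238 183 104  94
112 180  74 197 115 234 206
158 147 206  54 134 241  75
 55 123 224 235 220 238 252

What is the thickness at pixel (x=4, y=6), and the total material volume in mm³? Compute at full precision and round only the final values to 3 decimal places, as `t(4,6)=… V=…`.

t(4,6)=1.976 V=250.665

span = t_max - t_min = 3.29 - 0.52 = 2.770
L(4,6) = 134, L_eff = 1 - 134/255 = 0.474510 (inverted)
t(4,6) = 3.29 - 2.770·0.474510 = 1.976
Σt over all 8·7 pixels = 2766599/25500 ≈ 108.4940784
V = pitch²·Σt = 1.52²·2766599/25500 = 250.665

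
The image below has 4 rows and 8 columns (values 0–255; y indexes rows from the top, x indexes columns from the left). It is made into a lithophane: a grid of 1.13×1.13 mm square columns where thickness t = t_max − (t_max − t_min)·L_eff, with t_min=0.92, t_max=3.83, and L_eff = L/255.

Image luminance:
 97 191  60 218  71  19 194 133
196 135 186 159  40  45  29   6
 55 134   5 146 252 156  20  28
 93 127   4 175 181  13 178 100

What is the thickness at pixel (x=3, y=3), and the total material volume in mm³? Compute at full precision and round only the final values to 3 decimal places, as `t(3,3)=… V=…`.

t(3,3)=1.833 V=106.283

span = t_max - t_min = 3.83 - 0.92 = 2.910
L(3,3) = 175, L_eff = 175/255 = 0.686275
t(3,3) = 3.83 - 2.910·0.686275 = 1.833
Σt over all 4·8 pixels = 353749/4250 ≈ 83.2350588
V = pitch²·Σt = 1.13²·353749/4250 = 106.283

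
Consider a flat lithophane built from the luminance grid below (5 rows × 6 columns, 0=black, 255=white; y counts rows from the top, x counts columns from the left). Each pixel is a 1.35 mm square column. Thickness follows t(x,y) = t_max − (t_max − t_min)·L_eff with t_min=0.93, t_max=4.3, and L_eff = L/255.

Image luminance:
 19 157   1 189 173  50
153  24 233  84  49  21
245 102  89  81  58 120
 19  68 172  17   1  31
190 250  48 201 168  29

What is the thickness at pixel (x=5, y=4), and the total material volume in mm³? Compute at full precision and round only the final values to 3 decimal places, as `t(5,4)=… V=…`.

span = t_max - t_min = 4.3 - 0.93 = 3.370
L(5,4) = 29, L_eff = 29/255 = 0.113725
t(5,4) = 4.3 - 3.370·0.113725 = 3.917
Σt over all 5·6 pixels = 377391/4250 ≈ 88.7978824
V = pitch²·Σt = 1.35²·377391/4250 = 161.834

t(5,4)=3.917 V=161.834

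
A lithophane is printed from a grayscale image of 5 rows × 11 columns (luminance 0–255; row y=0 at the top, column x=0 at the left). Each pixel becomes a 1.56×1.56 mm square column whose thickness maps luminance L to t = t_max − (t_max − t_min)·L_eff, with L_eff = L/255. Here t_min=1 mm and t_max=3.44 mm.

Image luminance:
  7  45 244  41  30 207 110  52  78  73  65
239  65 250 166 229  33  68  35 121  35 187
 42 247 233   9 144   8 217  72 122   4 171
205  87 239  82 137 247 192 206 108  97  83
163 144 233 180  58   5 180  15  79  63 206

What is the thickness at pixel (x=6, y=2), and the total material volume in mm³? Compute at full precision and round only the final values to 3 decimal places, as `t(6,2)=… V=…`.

t(6,2)=1.364 V=305.398

span = t_max - t_min = 3.44 - 1 = 2.440
L(6,2) = 217, L_eff = 217/255 = 0.850980
t(6,2) = 3.44 - 2.440·0.850980 = 1.364
Σt over all 5·11 pixels = 800012/6375 ≈ 125.4920784
V = pitch²·Σt = 1.56²·800012/6375 = 305.398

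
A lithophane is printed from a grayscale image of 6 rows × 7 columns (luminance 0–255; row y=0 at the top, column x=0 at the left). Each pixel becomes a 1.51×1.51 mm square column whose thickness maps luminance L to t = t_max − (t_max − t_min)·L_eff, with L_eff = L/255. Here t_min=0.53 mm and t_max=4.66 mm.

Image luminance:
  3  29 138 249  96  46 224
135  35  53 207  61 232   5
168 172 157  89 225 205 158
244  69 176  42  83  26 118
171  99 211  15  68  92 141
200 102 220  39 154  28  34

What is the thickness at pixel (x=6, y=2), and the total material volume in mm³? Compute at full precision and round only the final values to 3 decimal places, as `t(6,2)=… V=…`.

t(6,2)=2.101 V=260.916

span = t_max - t_min = 4.66 - 0.53 = 4.130
L(6,2) = 158, L_eff = 158/255 = 0.619608
t(6,2) = 4.66 - 4.130·0.619608 = 2.101
Σt over all 6·7 pixels = 972671/8500 ≈ 114.4318824
V = pitch²·Σt = 1.51²·972671/8500 = 260.916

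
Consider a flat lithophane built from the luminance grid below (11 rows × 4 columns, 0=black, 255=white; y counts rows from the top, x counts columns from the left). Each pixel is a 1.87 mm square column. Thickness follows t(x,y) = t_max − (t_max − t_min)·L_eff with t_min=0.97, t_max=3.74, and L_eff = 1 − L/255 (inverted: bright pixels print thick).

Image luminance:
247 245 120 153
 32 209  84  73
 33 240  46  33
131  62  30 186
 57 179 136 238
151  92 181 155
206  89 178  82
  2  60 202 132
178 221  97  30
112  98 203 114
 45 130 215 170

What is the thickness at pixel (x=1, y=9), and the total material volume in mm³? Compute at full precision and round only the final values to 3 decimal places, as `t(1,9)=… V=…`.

span = t_max - t_min = 3.74 - 0.97 = 2.770
L(1,9) = 98, L_eff = 1 - 98/255 = 0.615686 (inverted)
t(1,9) = 3.74 - 2.770·0.615686 = 2.035
Σt over all 11·4 pixels = 2660869/25500 ≈ 104.3478039
V = pitch²·Σt = 1.87²·2660869/25500 = 364.894

t(1,9)=2.035 V=364.894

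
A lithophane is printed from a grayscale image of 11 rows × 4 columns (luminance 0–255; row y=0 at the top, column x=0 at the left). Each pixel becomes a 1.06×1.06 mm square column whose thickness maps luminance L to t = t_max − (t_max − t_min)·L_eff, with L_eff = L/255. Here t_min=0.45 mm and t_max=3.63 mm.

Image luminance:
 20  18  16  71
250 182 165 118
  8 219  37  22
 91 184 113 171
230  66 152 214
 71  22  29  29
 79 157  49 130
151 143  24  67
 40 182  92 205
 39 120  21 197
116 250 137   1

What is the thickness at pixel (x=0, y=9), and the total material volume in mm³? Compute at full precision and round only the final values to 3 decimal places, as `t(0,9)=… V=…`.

span = t_max - t_min = 3.63 - 0.45 = 3.180
L(0,9) = 39, L_eff = 39/255 = 0.152941
t(0,9) = 3.63 - 3.180·0.152941 = 3.144
Σt over all 11·4 pixels = 214908/2125 ≈ 101.1331765
V = pitch²·Σt = 1.06²·214908/2125 = 113.633

t(0,9)=3.144 V=113.633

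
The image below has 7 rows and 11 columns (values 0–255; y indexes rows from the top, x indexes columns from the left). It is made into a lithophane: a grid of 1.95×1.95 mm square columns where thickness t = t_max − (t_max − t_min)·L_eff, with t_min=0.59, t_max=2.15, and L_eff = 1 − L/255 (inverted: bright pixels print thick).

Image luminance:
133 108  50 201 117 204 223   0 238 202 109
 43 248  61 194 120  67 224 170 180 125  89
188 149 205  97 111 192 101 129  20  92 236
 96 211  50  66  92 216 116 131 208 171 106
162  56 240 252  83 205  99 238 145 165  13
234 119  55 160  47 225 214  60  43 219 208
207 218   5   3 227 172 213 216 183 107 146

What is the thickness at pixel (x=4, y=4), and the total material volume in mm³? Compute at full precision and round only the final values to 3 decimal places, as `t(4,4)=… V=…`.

t(4,4)=1.098 V=429.285

span = t_max - t_min = 2.15 - 0.59 = 1.560
L(4,4) = 83, L_eff = 1 - 83/255 = 0.674510 (inverted)
t(4,4) = 2.15 - 1.560·0.674510 = 1.098
Σt over all 7·11 pixels = 959611/8500 ≈ 112.8954118
V = pitch²·Σt = 1.95²·959611/8500 = 429.285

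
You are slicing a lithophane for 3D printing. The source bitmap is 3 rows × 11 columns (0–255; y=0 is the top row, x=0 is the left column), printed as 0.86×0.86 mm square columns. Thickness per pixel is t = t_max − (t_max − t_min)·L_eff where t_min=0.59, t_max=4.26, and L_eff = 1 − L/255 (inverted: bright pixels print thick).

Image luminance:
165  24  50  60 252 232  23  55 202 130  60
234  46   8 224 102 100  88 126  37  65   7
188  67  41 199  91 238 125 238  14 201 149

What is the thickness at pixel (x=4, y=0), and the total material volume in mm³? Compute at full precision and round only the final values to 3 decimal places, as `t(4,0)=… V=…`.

span = t_max - t_min = 4.26 - 0.59 = 3.670
L(4,0) = 252, L_eff = 1 - 252/255 = 0.011765 (inverted)
t(4,0) = 4.26 - 3.670·0.011765 = 4.217
Σt over all 3·11 pixels = 476533/6375 ≈ 74.7502745
V = pitch²·Σt = 0.86²·476533/6375 = 55.285

t(4,0)=4.217 V=55.285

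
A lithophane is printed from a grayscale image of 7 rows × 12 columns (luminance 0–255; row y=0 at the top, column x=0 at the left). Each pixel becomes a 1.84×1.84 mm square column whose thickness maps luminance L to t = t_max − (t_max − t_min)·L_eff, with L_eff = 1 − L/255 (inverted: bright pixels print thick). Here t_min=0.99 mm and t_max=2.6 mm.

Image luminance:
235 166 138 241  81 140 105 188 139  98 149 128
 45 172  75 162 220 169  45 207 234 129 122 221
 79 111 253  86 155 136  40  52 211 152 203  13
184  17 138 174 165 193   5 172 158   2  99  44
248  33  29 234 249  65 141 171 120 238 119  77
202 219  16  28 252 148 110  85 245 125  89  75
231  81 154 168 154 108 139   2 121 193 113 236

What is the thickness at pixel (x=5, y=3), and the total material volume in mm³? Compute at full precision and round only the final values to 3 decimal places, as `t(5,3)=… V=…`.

span = t_max - t_min = 2.6 - 0.99 = 1.610
L(5,3) = 193, L_eff = 1 - 193/255 = 0.243137 (inverted)
t(5,3) = 2.6 - 1.610·0.243137 = 2.209
Σt over all 7·12 pixels = 1322363/8500 ≈ 155.5721176
V = pitch²·Σt = 1.84²·1322363/8500 = 526.705

t(5,3)=2.209 V=526.705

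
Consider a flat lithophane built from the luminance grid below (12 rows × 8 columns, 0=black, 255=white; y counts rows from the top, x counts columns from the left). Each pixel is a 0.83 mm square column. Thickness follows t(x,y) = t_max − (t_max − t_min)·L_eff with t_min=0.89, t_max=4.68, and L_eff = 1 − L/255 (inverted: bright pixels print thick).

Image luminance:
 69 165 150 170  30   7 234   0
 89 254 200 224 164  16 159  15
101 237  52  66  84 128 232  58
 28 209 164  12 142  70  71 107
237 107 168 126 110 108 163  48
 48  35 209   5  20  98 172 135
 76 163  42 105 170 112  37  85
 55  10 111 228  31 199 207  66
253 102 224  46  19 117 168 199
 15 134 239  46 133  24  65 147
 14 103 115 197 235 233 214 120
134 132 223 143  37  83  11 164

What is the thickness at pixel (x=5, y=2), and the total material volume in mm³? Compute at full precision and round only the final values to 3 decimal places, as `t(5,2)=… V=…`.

t(5,2)=2.792 V=174.375

span = t_max - t_min = 4.68 - 0.89 = 3.790
L(5,2) = 128, L_eff = 1 - 128/255 = 0.498039 (inverted)
t(5,2) = 4.68 - 3.790·0.498039 = 2.792
Σt over all 12·8 pixels = 3227299/12750 ≈ 253.1214902
V = pitch²·Σt = 0.83²·3227299/12750 = 174.375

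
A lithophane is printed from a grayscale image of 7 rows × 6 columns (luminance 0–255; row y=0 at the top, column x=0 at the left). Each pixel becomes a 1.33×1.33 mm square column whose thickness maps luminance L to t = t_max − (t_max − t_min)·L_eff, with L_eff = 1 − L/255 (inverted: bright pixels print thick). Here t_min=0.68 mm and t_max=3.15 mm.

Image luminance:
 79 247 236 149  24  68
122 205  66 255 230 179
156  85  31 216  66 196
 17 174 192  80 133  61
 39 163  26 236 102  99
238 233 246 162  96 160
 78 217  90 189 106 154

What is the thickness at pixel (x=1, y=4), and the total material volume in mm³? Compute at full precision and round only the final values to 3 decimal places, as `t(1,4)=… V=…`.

t(1,4)=2.259 V=151.628

span = t_max - t_min = 3.15 - 0.68 = 2.470
L(1,4) = 163, L_eff = 1 - 163/255 = 0.360784 (inverted)
t(1,4) = 3.15 - 2.470·0.360784 = 2.259
Σt over all 7·6 pixels = 728609/8500 ≈ 85.7187059
V = pitch²·Σt = 1.33²·728609/8500 = 151.628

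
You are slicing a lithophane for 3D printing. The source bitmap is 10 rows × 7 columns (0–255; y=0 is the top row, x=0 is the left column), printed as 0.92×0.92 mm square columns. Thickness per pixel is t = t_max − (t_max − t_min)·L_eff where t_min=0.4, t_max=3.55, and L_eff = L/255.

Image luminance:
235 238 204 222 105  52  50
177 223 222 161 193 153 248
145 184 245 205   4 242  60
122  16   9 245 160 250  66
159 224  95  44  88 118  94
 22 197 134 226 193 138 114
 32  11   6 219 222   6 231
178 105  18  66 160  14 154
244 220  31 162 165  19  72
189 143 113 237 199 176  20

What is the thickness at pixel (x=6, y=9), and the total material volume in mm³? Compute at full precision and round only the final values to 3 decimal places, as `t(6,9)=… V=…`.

span = t_max - t_min = 3.55 - 0.4 = 3.150
L(6,9) = 20, L_eff = 20/255 = 0.078431
t(6,9) = 3.55 - 3.150·0.078431 = 3.303
Σt over all 10·7 pixels = 54719/425 ≈ 128.7505882
V = pitch²·Σt = 0.92²·54719/425 = 108.974

t(6,9)=3.303 V=108.974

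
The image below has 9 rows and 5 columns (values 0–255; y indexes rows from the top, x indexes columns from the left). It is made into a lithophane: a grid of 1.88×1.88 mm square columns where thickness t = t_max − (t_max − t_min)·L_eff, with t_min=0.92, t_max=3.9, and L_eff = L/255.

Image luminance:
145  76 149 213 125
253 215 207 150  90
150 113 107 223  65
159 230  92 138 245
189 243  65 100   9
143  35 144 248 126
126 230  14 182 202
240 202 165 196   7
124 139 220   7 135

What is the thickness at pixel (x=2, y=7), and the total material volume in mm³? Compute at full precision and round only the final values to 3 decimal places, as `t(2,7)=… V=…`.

t(2,7)=1.972 V=346.194

span = t_max - t_min = 3.9 - 0.92 = 2.980
L(2,7) = 165, L_eff = 165/255 = 0.647059
t(2,7) = 3.9 - 2.980·0.647059 = 1.972
Σt over all 9·5 pixels = 416287/4250 ≈ 97.9498824
V = pitch²·Σt = 1.88²·416287/4250 = 346.194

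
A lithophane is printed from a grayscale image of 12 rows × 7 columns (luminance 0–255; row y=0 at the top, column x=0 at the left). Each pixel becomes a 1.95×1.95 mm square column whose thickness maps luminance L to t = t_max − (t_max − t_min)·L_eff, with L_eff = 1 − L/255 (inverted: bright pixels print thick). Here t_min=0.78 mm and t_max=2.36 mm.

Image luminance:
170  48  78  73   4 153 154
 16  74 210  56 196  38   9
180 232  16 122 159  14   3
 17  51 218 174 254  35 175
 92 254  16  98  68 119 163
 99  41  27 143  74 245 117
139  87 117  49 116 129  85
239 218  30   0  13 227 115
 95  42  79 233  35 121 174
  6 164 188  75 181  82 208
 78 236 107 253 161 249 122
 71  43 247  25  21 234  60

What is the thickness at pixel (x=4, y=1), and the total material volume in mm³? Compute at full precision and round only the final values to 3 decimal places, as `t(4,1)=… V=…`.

t(4,1)=1.994 V=476.240

span = t_max - t_min = 2.36 - 0.78 = 1.580
L(4,1) = 196, L_eff = 1 - 196/255 = 0.231373 (inverted)
t(4,1) = 2.36 - 1.580·0.231373 = 1.994
Σt over all 12·7 pixels = 125.244
V = pitch²·Σt = 1.95²·125.244 = 476.240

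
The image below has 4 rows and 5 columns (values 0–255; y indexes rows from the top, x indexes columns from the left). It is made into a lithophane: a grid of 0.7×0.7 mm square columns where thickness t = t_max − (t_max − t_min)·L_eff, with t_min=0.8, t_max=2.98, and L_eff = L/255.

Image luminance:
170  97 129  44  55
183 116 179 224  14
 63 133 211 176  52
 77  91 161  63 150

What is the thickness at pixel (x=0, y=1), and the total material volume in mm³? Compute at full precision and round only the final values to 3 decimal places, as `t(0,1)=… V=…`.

span = t_max - t_min = 2.98 - 0.8 = 2.180
L(0,1) = 183, L_eff = 183/255 = 0.717647
t(0,1) = 2.98 - 2.180·0.717647 = 1.416
Σt over all 4·5 pixels = 83268/2125 ≈ 39.1849412
V = pitch²·Σt = 0.7²·83268/2125 = 19.201

t(0,1)=1.416 V=19.201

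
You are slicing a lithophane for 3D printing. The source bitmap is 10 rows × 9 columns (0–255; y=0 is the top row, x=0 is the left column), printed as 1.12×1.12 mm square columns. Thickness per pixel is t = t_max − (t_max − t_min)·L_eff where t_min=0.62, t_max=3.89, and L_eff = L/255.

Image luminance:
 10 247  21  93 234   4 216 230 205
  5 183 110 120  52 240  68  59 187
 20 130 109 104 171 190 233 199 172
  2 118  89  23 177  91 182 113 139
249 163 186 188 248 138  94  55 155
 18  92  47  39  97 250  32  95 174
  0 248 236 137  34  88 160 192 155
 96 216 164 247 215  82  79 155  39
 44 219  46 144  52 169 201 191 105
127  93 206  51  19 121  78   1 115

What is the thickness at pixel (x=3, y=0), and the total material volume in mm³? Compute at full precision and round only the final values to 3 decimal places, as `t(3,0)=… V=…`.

span = t_max - t_min = 3.89 - 0.62 = 3.270
L(3,0) = 93, L_eff = 93/255 = 0.364706
t(3,0) = 3.89 - 3.270·0.364706 = 2.697
Σt over all 10·9 pixels = 1734231/8500 ≈ 204.0271765
V = pitch²·Σt = 1.12²·1734231/8500 = 255.932

t(3,0)=2.697 V=255.932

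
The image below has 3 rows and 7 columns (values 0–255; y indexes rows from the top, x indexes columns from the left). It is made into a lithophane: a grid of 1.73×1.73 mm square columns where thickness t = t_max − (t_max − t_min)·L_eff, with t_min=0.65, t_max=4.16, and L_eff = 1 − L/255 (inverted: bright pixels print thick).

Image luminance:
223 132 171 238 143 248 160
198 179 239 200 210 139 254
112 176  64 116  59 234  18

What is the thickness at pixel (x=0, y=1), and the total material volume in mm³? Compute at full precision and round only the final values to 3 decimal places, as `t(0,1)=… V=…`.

span = t_max - t_min = 4.16 - 0.65 = 3.510
L(0,1) = 198, L_eff = 1 - 198/255 = 0.223529 (inverted)
t(0,1) = 4.16 - 3.510·0.223529 = 3.375
Σt over all 3·7 pixels = 263523/4250 ≈ 62.0054118
V = pitch²·Σt = 1.73²·263523/4250 = 185.576

t(0,1)=3.375 V=185.576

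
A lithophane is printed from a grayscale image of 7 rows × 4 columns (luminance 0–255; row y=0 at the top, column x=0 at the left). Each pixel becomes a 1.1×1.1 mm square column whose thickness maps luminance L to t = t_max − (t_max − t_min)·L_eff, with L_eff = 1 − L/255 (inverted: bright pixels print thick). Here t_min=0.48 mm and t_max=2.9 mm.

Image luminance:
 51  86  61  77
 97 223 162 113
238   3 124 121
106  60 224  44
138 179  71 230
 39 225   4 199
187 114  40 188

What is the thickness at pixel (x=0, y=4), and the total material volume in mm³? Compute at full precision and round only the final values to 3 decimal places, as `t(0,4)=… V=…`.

t(0,4)=1.790 V=55.351

span = t_max - t_min = 2.9 - 0.48 = 2.420
L(0,4) = 138, L_eff = 1 - 138/255 = 0.458824 (inverted)
t(0,4) = 2.9 - 2.420·0.458824 = 1.790
Σt over all 7·4 pixels = 291622/6375 ≈ 45.7446275
V = pitch²·Σt = 1.1²·291622/6375 = 55.351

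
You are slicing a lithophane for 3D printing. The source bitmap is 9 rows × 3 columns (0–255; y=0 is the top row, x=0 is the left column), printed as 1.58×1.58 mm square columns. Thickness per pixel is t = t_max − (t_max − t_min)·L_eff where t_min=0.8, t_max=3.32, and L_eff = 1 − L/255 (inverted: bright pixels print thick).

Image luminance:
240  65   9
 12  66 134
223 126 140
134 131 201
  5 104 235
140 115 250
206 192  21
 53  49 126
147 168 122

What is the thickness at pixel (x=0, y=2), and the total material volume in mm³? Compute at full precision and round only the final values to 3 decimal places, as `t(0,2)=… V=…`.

t(0,2)=3.004 V=138.147

span = t_max - t_min = 3.32 - 0.8 = 2.520
L(0,2) = 223, L_eff = 1 - 223/255 = 0.125490 (inverted)
t(0,2) = 3.32 - 2.520·0.125490 = 3.004
Σt over all 9·3 pixels = 117594/2125 ≈ 55.3383529
V = pitch²·Σt = 1.58²·117594/2125 = 138.147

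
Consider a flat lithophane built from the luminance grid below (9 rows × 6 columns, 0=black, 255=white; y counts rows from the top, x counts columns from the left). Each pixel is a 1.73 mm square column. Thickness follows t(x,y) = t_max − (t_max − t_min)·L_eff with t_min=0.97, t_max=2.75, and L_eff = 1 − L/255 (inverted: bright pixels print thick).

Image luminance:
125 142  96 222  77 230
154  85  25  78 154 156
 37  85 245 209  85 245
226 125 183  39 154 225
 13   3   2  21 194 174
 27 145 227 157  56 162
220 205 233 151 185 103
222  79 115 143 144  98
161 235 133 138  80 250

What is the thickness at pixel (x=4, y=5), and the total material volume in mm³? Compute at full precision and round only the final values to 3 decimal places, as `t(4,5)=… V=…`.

t(4,5)=1.361 V=312.996

span = t_max - t_min = 2.75 - 0.97 = 1.780
L(4,5) = 56, L_eff = 1 - 56/255 = 0.780392 (inverted)
t(4,5) = 2.75 - 1.780·0.780392 = 1.361
Σt over all 9·6 pixels = 1333387/12750 ≈ 104.5793725
V = pitch²·Σt = 1.73²·1333387/12750 = 312.996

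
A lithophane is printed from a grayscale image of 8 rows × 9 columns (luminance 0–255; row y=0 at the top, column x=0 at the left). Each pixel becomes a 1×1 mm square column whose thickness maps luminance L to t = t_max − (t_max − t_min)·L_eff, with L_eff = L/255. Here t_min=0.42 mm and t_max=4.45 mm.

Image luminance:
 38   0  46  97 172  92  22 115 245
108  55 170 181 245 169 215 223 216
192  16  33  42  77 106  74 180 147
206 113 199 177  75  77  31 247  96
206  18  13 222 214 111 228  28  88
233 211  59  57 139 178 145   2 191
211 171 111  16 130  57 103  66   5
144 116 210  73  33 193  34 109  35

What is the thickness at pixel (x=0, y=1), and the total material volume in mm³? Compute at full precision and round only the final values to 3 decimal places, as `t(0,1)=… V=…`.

t(0,1)=2.743 V=183.585

span = t_max - t_min = 4.45 - 0.42 = 4.030
L(0,1) = 108, L_eff = 108/255 = 0.423529
t(0,1) = 4.45 - 4.030·0.423529 = 2.743
Σt over all 8·9 pixels = 4681429/25500 ≈ 183.5854510
V = pitch²·Σt = 1²·4681429/25500 = 183.585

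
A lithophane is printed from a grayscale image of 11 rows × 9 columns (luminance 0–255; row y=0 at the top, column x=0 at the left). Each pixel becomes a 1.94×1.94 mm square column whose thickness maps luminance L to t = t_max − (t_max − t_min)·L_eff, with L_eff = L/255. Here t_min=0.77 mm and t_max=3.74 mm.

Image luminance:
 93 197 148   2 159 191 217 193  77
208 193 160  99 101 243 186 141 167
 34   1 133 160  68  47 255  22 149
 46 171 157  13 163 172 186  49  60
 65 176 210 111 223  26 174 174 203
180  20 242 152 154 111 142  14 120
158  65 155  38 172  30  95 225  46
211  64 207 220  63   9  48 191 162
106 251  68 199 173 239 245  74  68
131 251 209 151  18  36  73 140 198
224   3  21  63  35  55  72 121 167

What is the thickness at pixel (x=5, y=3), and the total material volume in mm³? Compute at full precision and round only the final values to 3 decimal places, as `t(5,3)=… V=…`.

t(5,3)=1.737 V=836.457

span = t_max - t_min = 3.74 - 0.77 = 2.970
L(5,3) = 172, L_eff = 172/255 = 0.674510
t(5,3) = 3.74 - 2.970·0.674510 = 1.737
Σt over all 11·9 pixels = 944559/4250 ≈ 222.2491765
V = pitch²·Σt = 1.94²·944559/4250 = 836.457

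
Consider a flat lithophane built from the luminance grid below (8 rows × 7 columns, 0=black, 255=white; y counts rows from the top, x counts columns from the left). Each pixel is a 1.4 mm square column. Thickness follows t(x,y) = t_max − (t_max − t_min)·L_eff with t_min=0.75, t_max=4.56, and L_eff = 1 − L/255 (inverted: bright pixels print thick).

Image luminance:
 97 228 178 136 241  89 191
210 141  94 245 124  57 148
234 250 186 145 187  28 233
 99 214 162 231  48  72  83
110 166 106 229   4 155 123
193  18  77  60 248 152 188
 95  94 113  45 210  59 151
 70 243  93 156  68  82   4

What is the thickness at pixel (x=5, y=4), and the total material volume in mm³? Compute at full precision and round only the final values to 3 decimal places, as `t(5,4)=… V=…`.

t(5,4)=3.066 V=306.729

span = t_max - t_min = 4.56 - 0.75 = 3.810
L(5,4) = 155, L_eff = 1 - 155/255 = 0.392157 (inverted)
t(5,4) = 4.56 - 3.810·0.392157 = 3.066
Σt over all 8·7 pixels = 1330201/8500 ≈ 156.4942353
V = pitch²·Σt = 1.4²·1330201/8500 = 306.729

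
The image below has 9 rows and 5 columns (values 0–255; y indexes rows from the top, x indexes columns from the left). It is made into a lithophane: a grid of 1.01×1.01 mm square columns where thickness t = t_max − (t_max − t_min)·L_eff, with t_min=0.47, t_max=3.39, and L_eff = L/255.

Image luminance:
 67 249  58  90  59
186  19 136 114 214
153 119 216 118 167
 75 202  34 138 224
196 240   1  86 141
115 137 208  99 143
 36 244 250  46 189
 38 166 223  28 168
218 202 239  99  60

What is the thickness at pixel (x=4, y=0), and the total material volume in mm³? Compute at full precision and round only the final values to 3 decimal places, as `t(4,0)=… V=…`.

t(4,0)=2.714 V=83.076

span = t_max - t_min = 3.39 - 0.47 = 2.920
L(4,0) = 59, L_eff = 59/255 = 0.231373
t(4,0) = 3.39 - 2.920·0.231373 = 2.714
Σt over all 9·5 pixels = 138447/1700 ≈ 81.4394118
V = pitch²·Σt = 1.01²·138447/1700 = 83.076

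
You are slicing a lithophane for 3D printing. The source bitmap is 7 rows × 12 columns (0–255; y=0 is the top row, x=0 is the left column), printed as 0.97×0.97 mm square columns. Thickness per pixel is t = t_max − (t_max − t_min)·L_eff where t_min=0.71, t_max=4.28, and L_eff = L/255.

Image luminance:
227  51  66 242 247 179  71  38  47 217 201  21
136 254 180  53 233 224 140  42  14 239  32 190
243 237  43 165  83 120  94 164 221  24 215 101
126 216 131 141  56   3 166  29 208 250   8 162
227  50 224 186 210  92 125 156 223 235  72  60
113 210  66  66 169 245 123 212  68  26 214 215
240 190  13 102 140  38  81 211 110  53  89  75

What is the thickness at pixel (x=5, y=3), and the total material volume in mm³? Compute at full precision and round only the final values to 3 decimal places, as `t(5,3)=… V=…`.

span = t_max - t_min = 4.28 - 0.71 = 3.570
L(5,3) = 3, L_eff = 3/255 = 0.011765
t(5,3) = 4.28 - 3.570·0.011765 = 4.238
Σt over all 7·12 pixels = 198.814
V = pitch²·Σt = 0.97²·198.814 = 187.064

t(5,3)=4.238 V=187.064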